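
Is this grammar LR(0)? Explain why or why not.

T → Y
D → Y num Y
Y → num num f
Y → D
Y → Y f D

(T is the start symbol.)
Augment with T' → T and build the canonical LR(0) collection (I0 = CLOSURE({[T' → . T]}), then GOTO on every symbol after a dot until no new states appear). It has 12 states:
  I0: { [D → . Y num Y], [T → . Y], [T' → . T], [Y → . D], [Y → . Y f D], [Y → . num num f] }  — shift
  I1: { [Y → D .] }  — reduce
  I2: { [T' → T .] }  — accept
  I3: { [D → Y . num Y], [T → Y .], [Y → Y . f D] }  — shift, reduce
  I4: { [Y → num . num f] }  — shift
  I5: { [Y → num num . f] }  — shift
  I6: { [Y → num num f .] }  — reduce
  I7: { [D → . Y num Y], [Y → . D], [Y → . Y f D], [Y → . num num f], [Y → Y f . D] }  — shift
  I8: { [D → . Y num Y], [D → Y num . Y], [Y → . D], [Y → . Y f D], [Y → . num num f] }  — shift
  I9: { [D → Y . num Y], [D → Y num Y .], [Y → Y . f D] }  — shift, reduce
  I10: { [Y → D .], [Y → Y f D .] }  — 2 reduces
  I11: { [D → Y . num Y], [Y → Y . f D] }  — shift

Conflict in state I3:
  Shift-reduce conflict between [T → Y .] and [D → Y . num Y]
So the grammar is NOT LR(0).

Answer: No. Shift-reduce conflict between [T → Y .] and [D → Y . num Y]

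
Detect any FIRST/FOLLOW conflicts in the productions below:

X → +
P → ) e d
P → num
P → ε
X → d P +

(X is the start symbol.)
Nullable non-terminals: P.

P: nullable alternative(s) P → ε; FOLLOW(P) = { '+' }
  P → ) e d: FIRST \ {ε} = { ')' } — disjoint from FOLLOW(P)
  P → num: FIRST \ {ε} = { 'num' } — disjoint from FOLLOW(P)
  P → ε: FIRST \ {ε} = { } — this is the only nullable alternative, skip

X has no nullable alternative, so no FIRST/FOLLOW check is needed there.

No FIRST/FOLLOW conflicts found.

Answer: No FIRST/FOLLOW conflicts.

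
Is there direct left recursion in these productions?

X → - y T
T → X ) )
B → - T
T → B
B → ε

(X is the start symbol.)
X → - y T: starts with '-'
T → X ) ): starts with X
B → - T: starts with '-'
T → B: starts with B
B → ε: starts with ε

No direct left recursion found.

Answer: No direct left recursion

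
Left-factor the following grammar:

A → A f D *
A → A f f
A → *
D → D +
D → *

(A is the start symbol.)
Left-factoring transforms A → αβ₁ | αβ₂ into A → αA' and A' → β₁ | β₂
(α is the longest common prefix among the alternatives). Repeat until
no nonterminal has two alternatives with a common prefix.

Round 1: A has alternatives sharing prefix 'A f'. Introduce A': A → A f A'
  Add: A' → D *
  Add: A' → f

No remaining common prefixes — done.

Resulting grammar:
A → A f A'
A' → D *
A' → f
A → *
D → D +
D → *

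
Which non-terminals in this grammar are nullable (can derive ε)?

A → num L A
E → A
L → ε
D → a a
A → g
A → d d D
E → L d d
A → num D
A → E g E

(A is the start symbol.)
A non-terminal is nullable if it can derive ε (the empty string): either it has an ε-production, or it has a production whose right-hand side consists entirely of nullable non-terminals.

ε-productions: L → ε
So L is immediately nullable.
No further non-terminal can be added: every production for the remaining non-terminals contains a terminal or a non-nullable non-terminal.
Nullable = { 'L' }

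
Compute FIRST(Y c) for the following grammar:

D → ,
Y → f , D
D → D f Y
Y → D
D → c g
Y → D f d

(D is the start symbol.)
FIRST sets of the non-terminals involved (from the grammar, by fixed-point iteration):
  FIRST(Y) = { ',', 'c', 'f' }

To compute FIRST(Y c), process the symbols left to right:
Symbol Y is a non-terminal. Add FIRST(Y) \ {ε} = { ',', 'c', 'f' }
Y is not nullable (ε ∉ FIRST(Y)), so stop here.
FIRST(Y c) = { ',', 'c', 'f' }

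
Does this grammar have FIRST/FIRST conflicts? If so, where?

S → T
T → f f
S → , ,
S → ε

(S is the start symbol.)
FIRST sets of the non-terminals at (or reachable through a nullable prefix from) the front of some alternative:
  FIRST(T) = { 'f' }

Productions for S:
  S → T: FIRST = { 'f' }
  S → , ,: FIRST = { ',' }
  S → ε: FIRST = { ε }
T has only one production, so no FIRST/FIRST conflict is possible there.

All alternatives of each non-terminal have pairwise disjoint FIRST sets.

Answer: No FIRST/FIRST conflicts.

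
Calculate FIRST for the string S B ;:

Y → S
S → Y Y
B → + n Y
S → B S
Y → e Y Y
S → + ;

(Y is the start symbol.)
{ '+', 'e' }

FIRST sets of the non-terminals involved (from the grammar, by fixed-point iteration):
  FIRST(S) = { '+', 'e' }

To compute FIRST(S B ;), process the symbols left to right:
Symbol S is a non-terminal. Add FIRST(S) \ {ε} = { '+', 'e' }
S is not nullable (ε ∉ FIRST(S)), so stop here.
FIRST(S B ;) = { '+', 'e' }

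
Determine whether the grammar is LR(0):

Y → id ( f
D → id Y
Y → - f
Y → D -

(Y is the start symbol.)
A grammar is LR(0) if no state in the canonical LR(0) collection has:
  - both a shift item (dot before a terminal) and a complete item (shift-reduce conflict), or
  - two or more complete items (reduce-reduce conflict; the accept item [Y' → Y .] counts as a complete item here).

Augment with Y' → Y and build the canonical LR(0) collection (I0 = CLOSURE({[Y' → . Y]}), then GOTO on every symbol after a dot until no new states appear). It has 10 states:
  I0: { [D → . id Y], [Y → . - f], [Y → . D -], [Y → . id ( f], [Y' → . Y] }  — shift
  I1: { [Y → - . f] }  — shift
  I2: { [Y → D . -] }  — shift
  I3: { [Y' → Y .] }  — accept
  I4: { [D → . id Y], [D → id . Y], [Y → . - f], [Y → . D -], [Y → . id ( f], [Y → id . ( f] }  — shift
  I5: { [Y → id ( . f] }  — shift
  I6: { [D → id Y .] }  — reduce
  I7: { [Y → id ( f .] }  — reduce
  I8: { [Y → D - .] }  — reduce
  I9: { [Y → - f .] }  — reduce

Every state is either a pure shift/goto state or contains exactly one complete item and nothing to shift — no conflicts. The grammar is LR(0).

Answer: Yes, the grammar is LR(0)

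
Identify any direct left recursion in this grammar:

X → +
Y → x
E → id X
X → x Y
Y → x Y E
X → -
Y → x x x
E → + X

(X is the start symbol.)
X → +: starts with '+'
Y → x: starts with x
E → id X: starts with id
X → x Y: starts with x
Y → x Y E: starts with x
X → -: starts with '-'
Y → x x x: starts with x
E → + X: starts with '+'

No direct left recursion found.

Answer: No direct left recursion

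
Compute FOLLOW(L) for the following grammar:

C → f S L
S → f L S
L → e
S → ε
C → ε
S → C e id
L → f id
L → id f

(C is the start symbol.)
{ $, 'e', 'f', 'id' }

In C → f S L: L is at the end, add FOLLOW(C)
In S → f L S: L is followed by S, add FIRST(S) \ {ε} = { 'e', 'f' }
  S is nullable, so also add FOLLOW(S)

The FOLLOW sets referred to above (computed the same way, to a fixed point):
  FOLLOW(C) = { $, 'e' }
  FOLLOW(S) = { 'e', 'f', 'id' }

Taking the union: FOLLOW(L) = { $, 'e', 'f', 'id' }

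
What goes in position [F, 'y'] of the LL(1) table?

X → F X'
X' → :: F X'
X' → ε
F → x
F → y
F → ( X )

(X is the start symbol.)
To find M[F, 'y'], we find productions for F where 'y' is in the predict set (PREDICT(N → α) = (FIRST(α) \ {ε}) ∪ (FOLLOW(N) if α ⇒* ε)).

F → x: PREDICT = { 'x' }
F → y: PREDICT = { 'y' }
  'y' is in predict set, so this production goes in M[F, 'y']
F → ( X ): PREDICT = { '(' }

M[F, 'y'] = F → y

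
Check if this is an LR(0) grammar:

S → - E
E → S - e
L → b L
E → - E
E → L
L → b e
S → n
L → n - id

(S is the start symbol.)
No. Shift-reduce conflict between [S → n .] and [L → n . - id]

A grammar is LR(0) if no state in the canonical LR(0) collection has:
  - both a shift item (dot before a terminal) and a complete item (shift-reduce conflict), or
  - two or more complete items (reduce-reduce conflict; the accept item [S' → S .] counts as a complete item here).

Augment with S' → S and build the canonical LR(0) collection (I0 = CLOSURE({[S' → . S]}), then GOTO on every symbol after a dot until no new states appear). It has 18 states:
  I0: { [S → . - E], [S → . n], [S' → . S] }  — shift
  I1: { [E → . - E], [E → . L], [E → . S - e], [L → . b L], [L → . b e], [L → . n - id], [S → - . E], [S → . - E], [S → . n] }  — shift
  I2: { [S' → S .] }  — accept
  I3: { [S → n .] }  — reduce
  I4: { [E → - . E], [E → . - E], [E → . L], [E → . S - e], [L → . b L], [L → . b e], [L → . n - id], [S → - . E], [S → . - E], [S → . n] }  — shift
  I5: { [S → - E .] }  — reduce
  I6: { [E → L .] }  — reduce
  I7: { [E → S . - e] }  — shift
  I8: { [L → . b L], [L → . b e], [L → . n - id], [L → b . L], [L → b . e] }  — shift
  I9: { [L → n . - id], [S → n .] }  — shift, reduce
  I10: { [L → n - . id] }  — shift
  I11: { [L → n - id .] }  — reduce
  I12: { [L → b L .] }  — reduce
  I13: { [L → b e .] }  — reduce
  I14: { [L → n . - id] }  — shift
  I15: { [E → S - . e] }  — shift
  I16: { [E → S - e .] }  — reduce
  I17: { [E → - E .], [S → - E .] }  — 2 reduces

Conflict in state I9:
  Shift-reduce conflict between [S → n .] and [L → n . - id]
So the grammar is NOT LR(0).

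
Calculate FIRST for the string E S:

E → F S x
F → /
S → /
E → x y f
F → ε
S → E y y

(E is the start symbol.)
FIRST sets of the non-terminals involved (from the grammar, by fixed-point iteration):
  FIRST(E) = { '/', 'x' }

To compute FIRST(E S), process the symbols left to right:
Symbol E is a non-terminal. Add FIRST(E) \ {ε} = { '/', 'x' }
E is not nullable (ε ∉ FIRST(E)), so stop here.
FIRST(E S) = { '/', 'x' }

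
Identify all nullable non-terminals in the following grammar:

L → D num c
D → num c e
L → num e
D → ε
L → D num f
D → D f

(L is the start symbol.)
A non-terminal is nullable if it can derive ε (the empty string): either it has an ε-production, or it has a production whose right-hand side consists entirely of nullable non-terminals.

ε-productions: D → ε
So D is immediately nullable.
No further non-terminal can be added: every production for the remaining non-terminals contains a terminal or a non-nullable non-terminal.
Nullable = { 'D' }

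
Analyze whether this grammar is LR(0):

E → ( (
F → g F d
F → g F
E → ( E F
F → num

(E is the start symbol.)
A grammar is LR(0) if no state in the canonical LR(0) collection has:
  - both a shift item (dot before a terminal) and a complete item (shift-reduce conflict), or
  - two or more complete items (reduce-reduce conflict; the accept item [E' → E .] counts as a complete item here).

Augment with E' → E and build the canonical LR(0) collection (I0 = CLOSURE({[E' → . E]}), then GOTO on every symbol after a dot until no new states appear). It has 10 states:
  I0: { [E → . ( (], [E → . ( E F], [E' → . E] }  — shift
  I1: { [E → ( . (], [E → ( . E F], [E → . ( (], [E → . ( E F] }  — shift
  I2: { [E' → E .] }  — accept
  I3: { [E → ( ( .], [E → ( . (], [E → ( . E F], [E → . ( (], [E → . ( E F] }  — shift, reduce
  I4: { [E → ( E . F], [F → . g F d], [F → . g F], [F → . num] }  — shift
  I5: { [E → ( E F .] }  — reduce
  I6: { [F → . g F d], [F → . g F], [F → . num], [F → g . F d], [F → g . F] }  — shift
  I7: { [F → num .] }  — reduce
  I8: { [F → g F . d], [F → g F .] }  — shift, reduce
  I9: { [F → g F d .] }  — reduce

Conflict in state I3:
  Shift-reduce conflict between [E → ( ( .] and [E → . ( (]
So the grammar is NOT LR(0).

Answer: No. Shift-reduce conflict between [E → ( ( .] and [E → . ( (]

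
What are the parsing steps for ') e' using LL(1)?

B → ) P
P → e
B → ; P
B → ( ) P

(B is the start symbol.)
LL(1) parsing maintains a stack (initially the start symbol over $) and the input. At each step: if the stack top is a terminal, match it against the current input token; if it is a non-terminal N, replace it with the RHS of M[N, lookahead] (the unique production whose predict set contains the lookahead).

Stack is shown with the top on the left.

Stack  Input  Action
--------------------
B $    ) e $  output B → ) P
) P $  ) e $  match ')'
P $    e $    output P → e
e $    e $    match 'e'
$      $      accept

The string is accepted.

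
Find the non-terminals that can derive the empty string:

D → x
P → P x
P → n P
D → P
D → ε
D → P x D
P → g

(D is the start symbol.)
A non-terminal is nullable if it can derive ε (the empty string): either it has an ε-production, or it has a production whose right-hand side consists entirely of nullable non-terminals.

ε-productions: D → ε
So D is immediately nullable.
No further non-terminal can be added: every production for the remaining non-terminals contains a terminal or a non-nullable non-terminal.
Nullable = { 'D' }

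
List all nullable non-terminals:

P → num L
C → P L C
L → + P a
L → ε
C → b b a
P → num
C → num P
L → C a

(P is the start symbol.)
A non-terminal is nullable if it can derive ε (the empty string): either it has an ε-production, or it has a production whose right-hand side consists entirely of nullable non-terminals.

ε-productions: L → ε
So L is immediately nullable.
No further non-terminal can be added: every production for the remaining non-terminals contains a terminal or a non-nullable non-terminal.
Nullable = { 'L' }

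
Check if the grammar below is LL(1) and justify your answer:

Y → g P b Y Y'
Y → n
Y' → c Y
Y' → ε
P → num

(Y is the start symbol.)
No. Predict set conflict for Y': { 'c' }

Relevant sets:
  FOLLOW(Y') = { $, 'c' }

For Y:
  PREDICT(Y → g P b Y Y') = { 'g' }
  PREDICT(Y → n) = { 'n' }
For Y':
  PREDICT(Y' → c Y) = { 'c' }
  PREDICT(Y' → ε) = { $, 'c' }
P has a single production, so nothing to check there.

Conflict found: Predict set conflict for Y': { 'c' }
The grammar is NOT LL(1).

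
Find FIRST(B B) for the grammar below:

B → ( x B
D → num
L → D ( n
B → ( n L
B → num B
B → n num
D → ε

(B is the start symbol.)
{ '(', 'n', 'num' }

FIRST sets of the non-terminals involved (from the grammar, by fixed-point iteration):
  FIRST(B) = { '(', 'n', 'num' }

To compute FIRST(B B), process the symbols left to right:
Symbol B is a non-terminal. Add FIRST(B) \ {ε} = { '(', 'n', 'num' }
B is not nullable (ε ∉ FIRST(B)), so stop here.
FIRST(B B) = { '(', 'n', 'num' }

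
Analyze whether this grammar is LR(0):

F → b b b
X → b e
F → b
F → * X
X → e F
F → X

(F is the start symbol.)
Augment with F' → F and build the canonical LR(0) collection (I0 = CLOSURE({[F' → . F]}), then GOTO on every symbol after a dot until no new states appear). It has 12 states:
  I0: { [F → . * X], [F → . X], [F → . b b b], [F → . b], [F' → . F], [X → . b e], [X → . e F] }  — shift
  I1: { [F → * . X], [X → . b e], [X → . e F] }  — shift
  I2: { [F' → F .] }  — accept
  I3: { [F → X .] }  — reduce
  I4: { [F → b . b b], [F → b .], [X → b . e] }  — shift, reduce
  I5: { [F → . * X], [F → . X], [F → . b b b], [F → . b], [X → . b e], [X → . e F], [X → e . F] }  — shift
  I6: { [X → e F .] }  — reduce
  I7: { [F → b b . b] }  — shift
  I8: { [X → b e .] }  — reduce
  I9: { [F → b b b .] }  — reduce
  I10: { [F → * X .] }  — reduce
  I11: { [X → b . e] }  — shift

Conflict in state I4:
  Shift-reduce conflict between [F → b .] and [F → b . b b]
So the grammar is NOT LR(0).

Answer: No. Shift-reduce conflict between [F → b .] and [F → b . b b]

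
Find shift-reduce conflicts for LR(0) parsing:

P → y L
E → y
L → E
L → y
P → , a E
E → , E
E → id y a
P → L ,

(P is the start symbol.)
Yes — I6: [E → y .] vs [E → . , E]

A shift-reduce conflict occurs when an LR(0) state has both:
  - a complete (reduce) item [A → α .] (dot at the end), and
  - a shift item [B → β . c γ] (dot before a terminal).

Augment with P' → P and build the canonical LR(0) collection (I0 = CLOSURE({[P' → . P]}), then GOTO on every symbol after a dot until no new states appear). It has 17 states:
  I0: { [E → . , E], [E → . id y a], [E → . y], [L → . E], [L → . y], [P → . , a E], [P → . L ,], [P → . y L], [P' → . P] }  — shift
  I1: { [E → , . E], [E → . , E], [E → . id y a], [E → . y], [P → , . a E] }  — shift
  I2: { [L → E .] }  — reduce
  I3: { [P → L . ,] }  — shift
  I4: { [P' → P .] }  — accept
  I5: { [E → id . y a] }  — shift
  I6: { [E → . , E], [E → . id y a], [E → . y], [E → y .], [L → . E], [L → . y], [L → y .], [P → y . L] }  — shift, 2 reduces
  I7: { [E → , . E], [E → . , E], [E → . id y a], [E → . y] }  — shift
  I8: { [P → y L .] }  — reduce
  I9: { [E → y .], [L → y .] }  — 2 reduces
  I10: { [E → , E .] }  — reduce
  I11: { [E → y .] }  — reduce
  I12: { [E → id y . a] }  — shift
  I13: { [E → id y a .] }  — reduce
  I14: { [P → L , .] }  — reduce
  I15: { [E → . , E], [E → . id y a], [E → . y], [P → , a . E] }  — shift
  I16: { [P → , a E .] }  — reduce

I6 contains reduce items [E → y .], [L → y .] and shift items [E → . , E], [E → . id y a], [E → . y], [L → . y] — shift-reduce conflict.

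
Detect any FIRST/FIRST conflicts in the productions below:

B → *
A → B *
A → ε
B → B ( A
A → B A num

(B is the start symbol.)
A FIRST/FIRST conflict occurs when two productions N → α and N → β for the same non-terminal have FIRST(α) ∩ FIRST(β) ≠ ∅ (with ε ∈ FIRST of a nullable right-hand side, so two nullable alternatives also conflict).

FIRST sets of the non-terminals at (or reachable through a nullable prefix from) the front of some alternative:
  FIRST(B) = { '*' }

Productions for B:
  B → *: FIRST = { '*' }
  B → B ( A: FIRST = { '*' }
Productions for A:
  A → B *: FIRST = { '*' }
  A → ε: FIRST = { ε }
  A → B A num: FIRST = { '*' }

Conflict for B: B → * and B → B ( A
  Overlap: { '*' }
Conflict for A: A → B * and A → B A num
  Overlap: { '*' }

Answer: Yes. B → '*' / B → B '(' A on { '*' }; A → B '*' / A → B A num on { '*' }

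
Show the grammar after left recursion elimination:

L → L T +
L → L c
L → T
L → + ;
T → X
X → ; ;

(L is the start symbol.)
L → T L'
L → + ; L'
L' → T + L'
L' → c L'
L' → ε
T → X
X → ; ;

L is directly left-recursive. The standard transformation for
  A → A α₁ | ... | A α_m | β₁ | ... | β_n
is
  A  → β₁ A' | ... | β_n A'
  A' → α₁ A' | ... | α_m A' | ε

L → T becomes L → T L'
L → + ; becomes L → + ; L'
L → L T + becomes L' → T + L'
L → L c becomes L' → c L'
Add L' → ε

Productions for other non-terminals are unchanged:
  T → X
  X → ; ;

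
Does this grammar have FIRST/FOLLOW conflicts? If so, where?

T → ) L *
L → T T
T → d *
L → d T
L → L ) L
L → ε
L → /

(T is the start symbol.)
Nullable non-terminals: L.
FIRST sets used below: FIRST(T) = { ')', 'd' }, FIRST(L) = { ')', '/', 'd', ε }

L: nullable alternative(s) L → ε; FOLLOW(L) = { ')', '*' }
  L → T T: FIRST \ {ε} = { ')', 'd' } — overlaps FOLLOW(L) on { ')' }: CONFLICT
  L → d T: FIRST \ {ε} = { 'd' } — disjoint from FOLLOW(L)
  L → L ) L: FIRST \ {ε} = { ')', '/', 'd' } — overlaps FOLLOW(L) on { ')' }: CONFLICT
  L → ε: FIRST \ {ε} = { } — this is the only nullable alternative, skip
  L → /: FIRST \ {ε} = { '/' } — disjoint from FOLLOW(L)

T has no nullable alternative, so no FIRST/FOLLOW check is needed there.

So the grammar has 2 FIRST/FOLLOW conflicts (marked CONFLICT above).

Answer: Yes. L → T T with FOLLOW(L) on { ')' }; L → L ')' L with FOLLOW(L) on { ')' }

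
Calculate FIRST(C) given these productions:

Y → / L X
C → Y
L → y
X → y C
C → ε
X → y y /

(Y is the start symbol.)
{ '/', ε }

FIRST sets of the other non-terminals involved (by the same procedure, iterated to a fixed point):
  FIRST(Y) = { '/' }

From C → Y:
  - Y is a non-terminal: add FIRST(Y) \ {ε} = { '/' }
    Y is not nullable, so stop
From C → ε:
  - ε-production, so ε ∈ FIRST(C)

Collecting: FIRST(C) = { '/', ε }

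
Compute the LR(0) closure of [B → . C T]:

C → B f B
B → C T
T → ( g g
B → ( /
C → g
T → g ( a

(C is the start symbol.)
Start with: [B → . C T]
  [B → . C T] has the dot before C: add [C → . B f B], [C → . g]
  [C → . B f B] has the dot before B: add [B → . ( /]
No further items can be added.

CLOSURE = { [B → . ( /], [B → . C T], [C → . B f B], [C → . g] }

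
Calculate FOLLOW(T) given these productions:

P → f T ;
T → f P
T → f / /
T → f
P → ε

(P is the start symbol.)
To compute FOLLOW(T), find every occurrence of T on a right-hand side N → α T β: add FIRST(β) \ {ε}, and if β is empty or nullable also add FOLLOW(N). Iterate to a fixed point.

In P → f T ;: T is followed by ';', add FIRST(';') \ {ε} = { ';' }

Taking the union: FOLLOW(T) = { ';' }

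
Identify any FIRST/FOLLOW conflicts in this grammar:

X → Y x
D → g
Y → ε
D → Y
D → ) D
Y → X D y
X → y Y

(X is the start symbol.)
A FIRST/FOLLOW conflict occurs when a non-terminal N has a nullable alternative N → β (β ⇒* ε) and another alternative N → α with FIRST(α) ∩ FOLLOW(N) ≠ ∅: on such a lookahead the parser cannot decide between expanding α and letting N vanish via β.

Nullable non-terminals: D, Y.
FIRST sets used below: FIRST(Y) = { 'x', 'y', ε }, FIRST(X) = { 'x', 'y' }

D: nullable alternative(s) D → Y; FOLLOW(D) = { 'y' }
  D → g: FIRST \ {ε} = { 'g' } — disjoint from FOLLOW(D)
  D → Y: FIRST \ {ε} = { 'x', 'y' } — this is the only nullable alternative, skip
  D → ) D: FIRST \ {ε} = { ')' } — disjoint from FOLLOW(D)

Y: nullable alternative(s) Y → ε; FOLLOW(Y) = { $, ')', 'g', 'x', 'y' }
  Y → ε: FIRST \ {ε} = { } — this is the only nullable alternative, skip
  Y → X D y: FIRST \ {ε} = { 'x', 'y' } — overlaps FOLLOW(Y) on { 'x', 'y' }: CONFLICT

X has no nullable alternative, so no FIRST/FOLLOW check is needed there.

So the grammar has 1 FIRST/FOLLOW conflict (marked CONFLICT above).

Answer: Yes. Y → X D y with FOLLOW(Y) on { 'x', 'y' }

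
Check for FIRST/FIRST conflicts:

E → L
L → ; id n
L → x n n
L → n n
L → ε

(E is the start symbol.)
A FIRST/FIRST conflict occurs when two productions N → α and N → β for the same non-terminal have FIRST(α) ∩ FIRST(β) ≠ ∅ (with ε ∈ FIRST of a nullable right-hand side, so two nullable alternatives also conflict).

Productions for L:
  L → ; id n: FIRST = { ';' }
  L → x n n: FIRST = { 'x' }
  L → n n: FIRST = { 'n' }
  L → ε: FIRST = { ε }
E has only one production, so no FIRST/FIRST conflict is possible there.

All alternatives of each non-terminal have pairwise disjoint FIRST sets.

Answer: No FIRST/FIRST conflicts.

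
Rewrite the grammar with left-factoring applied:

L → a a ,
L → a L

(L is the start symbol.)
Left-factoring transforms A → αβ₁ | αβ₂ into A → αA' and A' → β₁ | β₂
(α is the longest common prefix among the alternatives). Repeat until
no nonterminal has two alternatives with a common prefix.

Round 1: L has alternatives sharing prefix 'a'. Introduce L': L → a L'
  Add: L' → a ,
  Add: L' → L

No remaining common prefixes — done.

Resulting grammar:
L → a L'
L' → a ,
L' → L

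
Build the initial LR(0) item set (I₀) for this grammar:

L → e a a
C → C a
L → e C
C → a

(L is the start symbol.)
First, augment the grammar with L' → L
I₀ = CLOSURE({ [L' → . L] }):
  [L' → . L] has the dot before L: add [L → . e a a], [L → . e C]
No further items can be added.

I₀ = { [L → . e C], [L → . e a a], [L' → . L] }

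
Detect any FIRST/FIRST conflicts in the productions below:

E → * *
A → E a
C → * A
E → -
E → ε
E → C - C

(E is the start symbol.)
A FIRST/FIRST conflict occurs when two productions N → α and N → β for the same non-terminal have FIRST(α) ∩ FIRST(β) ≠ ∅ (with ε ∈ FIRST of a nullable right-hand side, so two nullable alternatives also conflict).

FIRST sets of the non-terminals at (or reachable through a nullable prefix from) the front of some alternative:
  FIRST(C) = { '*' }

Productions for E:
  E → * *: FIRST = { '*' }
  E → -: FIRST = { '-' }
  E → ε: FIRST = { ε }
  E → C - C: FIRST = { '*' }
A, C have only one production, so no FIRST/FIRST conflict is possible there.

Conflict for E: E → * * and E → C - C
  Overlap: { '*' }

Answer: Yes. E → '*' '*' / E → C '-' C on { '*' }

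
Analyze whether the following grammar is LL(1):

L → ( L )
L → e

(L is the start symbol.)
Yes, the grammar is LL(1).

A grammar is LL(1) if for each non-terminal N with multiple productions, the predict sets of those productions are pairwise disjoint, where PREDICT(N → α) = (FIRST(α) \ {ε}) ∪ (FOLLOW(N) if α ⇒* ε).

For L:
  PREDICT(L → '(' L ')') = { '(' }
  PREDICT(L → e) = { 'e' }

All predict sets are disjoint. The grammar IS LL(1).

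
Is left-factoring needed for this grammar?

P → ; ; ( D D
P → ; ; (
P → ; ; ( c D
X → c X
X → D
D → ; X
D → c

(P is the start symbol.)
Left-factoring is needed when two productions for the same non-terminal
share a common prefix on the right-hand side.

Productions for P:
  P → ; ; ( D D
  P → ; ; (
  P → ; ; ( c D
Productions for X:
  X → c X
  X → D
Productions for D:
  D → ; X
  D → c

Found common prefix '; ; (' in productions for P

Answer: Yes, P has productions with common prefix '; ; ('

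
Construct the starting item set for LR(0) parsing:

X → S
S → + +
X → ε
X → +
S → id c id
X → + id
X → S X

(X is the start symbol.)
{ [S → . + +], [S → . id c id], [X → . + id], [X → . +], [X → . S X], [X → . S], [X → .], [X' → . X] }

First, augment the grammar with X' → X
I₀ = CLOSURE({ [X' → . X] }):
  [X' → . X] has the dot before X: add [X → . S], [X → .], [X → . +], [X → . + id], [X → . S X]
  [X → . S] has the dot before S: add [S → . + +], [S → . id c id]
No further items can be added.

I₀ = { [S → . + +], [S → . id c id], [X → . + id], [X → . +], [X → . S X], [X → . S], [X → .], [X' → . X] }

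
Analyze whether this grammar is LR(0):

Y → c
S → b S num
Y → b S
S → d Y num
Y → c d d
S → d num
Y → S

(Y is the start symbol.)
A grammar is LR(0) if no state in the canonical LR(0) collection has:
  - both a shift item (dot before a terminal) and a complete item (shift-reduce conflict), or
  - two or more complete items (reduce-reduce conflict; the accept item [Y' → Y .] counts as a complete item here).

Augment with Y' → Y and build the canonical LR(0) collection (I0 = CLOSURE({[Y' → . Y]}), then GOTO on every symbol after a dot until no new states appear). It has 15 states:
  I0: { [S → . b S num], [S → . d Y num], [S → . d num], [Y → . S], [Y → . b S], [Y → . c d d], [Y → . c], [Y' → . Y] }  — shift
  I1: { [Y → S .] }  — reduce
  I2: { [Y' → Y .] }  — accept
  I3: { [S → . b S num], [S → . d Y num], [S → . d num], [S → b . S num], [Y → b . S] }  — shift
  I4: { [Y → c . d d], [Y → c .] }  — shift, reduce
  I5: { [S → . b S num], [S → . d Y num], [S → . d num], [S → d . Y num], [S → d . num], [Y → . S], [Y → . b S], [Y → . c d d], [Y → . c] }  — shift
  I6: { [S → d Y . num] }  — shift
  I7: { [S → d num .] }  — reduce
  I8: { [S → d Y num .] }  — reduce
  I9: { [Y → c d . d] }  — shift
  I10: { [Y → c d d .] }  — reduce
  I11: { [S → b S . num], [Y → b S .] }  — shift, reduce
  I12: { [S → . b S num], [S → . d Y num], [S → . d num], [S → b . S num] }  — shift
  I13: { [S → b S . num] }  — shift
  I14: { [S → b S num .] }  — reduce

Conflict in state I4:
  Shift-reduce conflict between [Y → c .] and [Y → c . d d]
So the grammar is NOT LR(0).

Answer: No. Shift-reduce conflict between [Y → c .] and [Y → c . d d]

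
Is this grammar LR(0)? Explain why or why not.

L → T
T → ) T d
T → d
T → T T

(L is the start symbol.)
No. Shift-reduce conflict between [L → T .] and [T → . ) T d]

A grammar is LR(0) if no state in the canonical LR(0) collection has:
  - both a shift item (dot before a terminal) and a complete item (shift-reduce conflict), or
  - two or more complete items (reduce-reduce conflict; the accept item [L' → L .] counts as a complete item here).

Augment with L' → L and build the canonical LR(0) collection (I0 = CLOSURE({[L' → . L]}), then GOTO on every symbol after a dot until no new states appear). It has 8 states:
  I0: { [L → . T], [L' → . L], [T → . ) T d], [T → . T T], [T → . d] }  — shift
  I1: { [T → ) . T d], [T → . ) T d], [T → . T T], [T → . d] }  — shift
  I2: { [L' → L .] }  — accept
  I3: { [L → T .], [T → . ) T d], [T → . T T], [T → . d], [T → T . T] }  — shift, reduce
  I4: { [T → d .] }  — reduce
  I5: { [T → . ) T d], [T → . T T], [T → . d], [T → T . T], [T → T T .] }  — shift, reduce
  I6: { [T → ) T . d], [T → . ) T d], [T → . T T], [T → . d], [T → T . T] }  — shift
  I7: { [T → ) T d .], [T → d .] }  — 2 reduces

Conflict in state I3:
  Shift-reduce conflict between [L → T .] and [T → . ) T d]
So the grammar is NOT LR(0).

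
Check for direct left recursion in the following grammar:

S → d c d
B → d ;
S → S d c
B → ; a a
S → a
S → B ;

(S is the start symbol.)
Yes, S is left-recursive

Direct left recursion occurs when N → N α for some non-terminal N (the right-hand side begins with the left-hand side itself).

S → d c d: starts with d
B → d ;: starts with d
S → S d c: LEFT RECURSIVE (starts with S)
B → ; a a: starts with ';'
S → a: starts with a
S → B ;: starts with B

The grammar has direct left recursion on: S.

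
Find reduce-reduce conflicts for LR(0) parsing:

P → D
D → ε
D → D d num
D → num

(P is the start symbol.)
A reduce-reduce conflict occurs when an LR(0) state has two complete items [A → α .] and [B → β .] — both call for a reduction, and with no lookahead the parser cannot choose between them.

Augment with P' → P and build the canonical LR(0) collection (I0 = CLOSURE({[P' → . P]}), then GOTO on every symbol after a dot until no new states appear). It has 6 states:
  I0: { [D → . D d num], [D → . num], [D → .], [P → . D], [P' → . P] }  — shift, reduce
  I1: { [D → D . d num], [P → D .] }  — shift, reduce
  I2: { [P' → P .] }  — accept
  I3: { [D → num .] }  — reduce
  I4: { [D → D d . num] }  — shift
  I5: { [D → D d num .] }  — reduce

No state contains more than one complete item.

Answer: No reduce-reduce conflicts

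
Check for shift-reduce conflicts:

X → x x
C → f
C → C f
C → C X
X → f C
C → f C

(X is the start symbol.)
Yes — I5: [X → f C .] vs [C → C . f]; I6: [C → f .] vs [C → . f]; I7: [C → f C .] vs [C → C . f]; I9: [C → C f .] vs [C → . f]

Augment with X' → X and build the canonical LR(0) collection (I0 = CLOSURE({[X' → . X]}), then GOTO on every symbol after a dot until no new states appear). It has 10 states:
  I0: { [X → . f C], [X → . x x], [X' → . X] }  — shift
  I1: { [X' → X .] }  — accept
  I2: { [C → . C X], [C → . C f], [C → . f C], [C → . f], [X → f . C] }  — shift
  I3: { [X → x . x] }  — shift
  I4: { [X → x x .] }  — reduce
  I5: { [C → C . X], [C → C . f], [X → . f C], [X → . x x], [X → f C .] }  — shift, reduce
  I6: { [C → . C X], [C → . C f], [C → . f C], [C → . f], [C → f . C], [C → f .] }  — shift, reduce
  I7: { [C → C . X], [C → C . f], [C → f C .], [X → . f C], [X → . x x] }  — shift, reduce
  I8: { [C → C X .] }  — reduce
  I9: { [C → . C X], [C → . C f], [C → . f C], [C → . f], [C → C f .], [X → f . C] }  — shift, reduce

I5 contains reduce item [X → f C .] and shift items [C → C . f], [X → . f C], [X → . x x] — shift-reduce conflict.
I6 contains reduce item [C → f .] and shift items [C → . f], [C → . f C] — shift-reduce conflict.
I7 contains reduce item [C → f C .] and shift items [C → C . f], [X → . f C], [X → . x x] — shift-reduce conflict.
I9 contains reduce item [C → C f .] and shift items [C → . f], [C → . f C] — shift-reduce conflict.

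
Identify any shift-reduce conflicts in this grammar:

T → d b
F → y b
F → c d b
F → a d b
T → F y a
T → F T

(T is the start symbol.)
No shift-reduce conflicts

A shift-reduce conflict occurs when an LR(0) state has both:
  - a complete (reduce) item [A → α .] (dot at the end), and
  - a shift item [B → β . c γ] (dot before a terminal).

Augment with T' → T and build the canonical LR(0) collection (I0 = CLOSURE({[T' → . T]}), then GOTO on every symbol after a dot until no new states appear). It has 16 states:
  I0: { [F → . a d b], [F → . c d b], [F → . y b], [T → . F T], [T → . F y a], [T → . d b], [T' → . T] }  — shift
  I1: { [F → . a d b], [F → . c d b], [F → . y b], [T → . F T], [T → . F y a], [T → . d b], [T → F . T], [T → F . y a] }  — shift
  I2: { [T' → T .] }  — accept
  I3: { [F → a . d b] }  — shift
  I4: { [F → c . d b] }  — shift
  I5: { [T → d . b] }  — shift
  I6: { [F → y . b] }  — shift
  I7: { [F → y b .] }  — reduce
  I8: { [T → d b .] }  — reduce
  I9: { [F → c d . b] }  — shift
  I10: { [F → c d b .] }  — reduce
  I11: { [F → a d . b] }  — shift
  I12: { [F → a d b .] }  — reduce
  I13: { [T → F T .] }  — reduce
  I14: { [F → y . b], [T → F y . a] }  — shift
  I15: { [T → F y a .] }  — reduce

No state contains both a complete item and a shift item.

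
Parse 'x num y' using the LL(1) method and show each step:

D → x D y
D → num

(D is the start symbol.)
LL(1) parsing maintains a stack (initially the start symbol over $) and the input. At each step: if the stack top is a terminal, match it against the current input token; if it is a non-terminal N, replace it with the RHS of M[N, lookahead] (the unique production whose predict set contains the lookahead).

Stack is shown with the top on the left.

Stack    Input      Action
--------------------------
D $      x num y $  output D → x D y
x D y $  x num y $  match 'x'
D y $    num y $    output D → num
num y $  num y $    match 'num'
y $      y $        match 'y'
$        $          accept

The string is accepted.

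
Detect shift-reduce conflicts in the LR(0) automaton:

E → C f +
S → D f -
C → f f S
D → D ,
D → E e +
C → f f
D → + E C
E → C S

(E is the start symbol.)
Yes — I4: [C → f f .] vs [C → . f f]

Augment with E' → E and build the canonical LR(0) collection (I0 = CLOSURE({[E' → . E]}), then GOTO on every symbol after a dot until no new states appear). It has 19 states:
  I0: { [C → . f f S], [C → . f f], [E → . C S], [E → . C f +], [E' → . E] }  — shift
  I1: { [C → . f f S], [C → . f f], [D → . + E C], [D → . D ,], [D → . E e +], [E → . C S], [E → . C f +], [E → C . S], [E → C . f +], [S → . D f -] }  — shift
  I2: { [E' → E .] }  — accept
  I3: { [C → f . f S], [C → f . f] }  — shift
  I4: { [C → . f f S], [C → . f f], [C → f f . S], [C → f f .], [D → . + E C], [D → . D ,], [D → . E e +], [E → . C S], [E → . C f +], [S → . D f -] }  — shift, reduce
  I5: { [C → . f f S], [C → . f f], [D → + . E C], [E → . C S], [E → . C f +] }  — shift
  I6: { [D → D . ,], [S → D . f -] }  — shift
  I7: { [D → E . e +] }  — shift
  I8: { [C → f f S .] }  — reduce
  I9: { [D → E e . +] }  — shift
  I10: { [D → E e + .] }  — reduce
  I11: { [D → D , .] }  — reduce
  I12: { [S → D f . -] }  — shift
  I13: { [S → D f - .] }  — reduce
  I14: { [C → . f f S], [C → . f f], [D → + E . C] }  — shift
  I15: { [D → + E C .] }  — reduce
  I16: { [E → C S .] }  — reduce
  I17: { [C → f . f S], [C → f . f], [E → C f . +] }  — shift
  I18: { [E → C f + .] }  — reduce

I4 contains reduce item [C → f f .] and shift items [C → . f f], [C → . f f S], [D → . + E C] — shift-reduce conflict.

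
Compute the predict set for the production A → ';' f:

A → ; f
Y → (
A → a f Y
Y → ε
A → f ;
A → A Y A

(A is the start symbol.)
PREDICT(A → ';' f) = (FIRST(RHS) \ {ε}) ∪ (FOLLOW(A) if ε ∈ FIRST(RHS), i.e. RHS ⇒* ε)
FIRST(';' f) = { ';' }
ε ∉ FIRST(';' f), so FOLLOW(A) is not added.
PREDICT(A → ';' f) = { ';' }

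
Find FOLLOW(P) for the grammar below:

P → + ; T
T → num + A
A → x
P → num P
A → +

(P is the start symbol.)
{ $ }

To compute FOLLOW(P), find every occurrence of P on a right-hand side N → α P β: add FIRST(β) \ {ε}, and if β is empty or nullable also add FOLLOW(N). Iterate to a fixed point.

P is the start symbol, so $ ∈ FOLLOW(P).
In P → num P: P is at the end; this adds FOLLOW(P) to itself — nothing new

Taking the union: FOLLOW(P) = { $ }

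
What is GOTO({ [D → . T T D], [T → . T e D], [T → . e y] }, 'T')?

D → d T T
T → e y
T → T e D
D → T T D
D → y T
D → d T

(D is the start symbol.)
{ [D → T . T D], [T → . T e D], [T → . e y], [T → T . e D] }

GOTO(I, 'T') = CLOSURE({ [A → αX.β] : [A → α.Xβ] ∈ I, X = 'T' })

Items with dot before 'T', with the dot advanced:
  [D → . T T D] → [D → T . T D]
  [T → . T e D] → [T → T . e D]
Closure of the advanced items:
  [D → T . T D] has the dot before T: add [T → . e y], [T → . T e D]

GOTO = { [D → T . T D], [T → . T e D], [T → . e y], [T → T . e D] }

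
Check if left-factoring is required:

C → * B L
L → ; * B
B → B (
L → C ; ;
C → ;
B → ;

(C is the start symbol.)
No, left-factoring is not needed

Left-factoring is needed when two productions for the same non-terminal
share a common prefix on the right-hand side.

Productions for C:
  C → * B L
  C → ;
Productions for L:
  L → ; * B
  L → C ; ;
Productions for B:
  B → B (
  B → ;

No common prefixes found.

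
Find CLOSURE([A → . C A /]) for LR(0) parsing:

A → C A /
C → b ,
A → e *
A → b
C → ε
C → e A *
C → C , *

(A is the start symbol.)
To compute CLOSURE, for each item [A → α.Bβ] where B is a non-terminal, add [B → .γ] for all productions B → γ; repeat for the newly added items until nothing changes.

Start with: [A → . C A /]
  [A → . C A /] has the dot before C: add [C → . b ,], [C → .], [C → . e A *], [C → . C , *]
No further items can be added.

CLOSURE = { [A → . C A /], [C → . C , *], [C → . b ,], [C → . e A *], [C → .] }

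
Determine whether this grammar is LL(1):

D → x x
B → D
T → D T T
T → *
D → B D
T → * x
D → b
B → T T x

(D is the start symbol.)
No. Predict set conflict for D: { 'x' }

Relevant sets:
  FIRST(B) = { '*', 'b', 'x' }
  FIRST(D) = { '*', 'b', 'x' }
  FIRST(T) = { '*', 'b', 'x' }

For D:
  PREDICT(D → x x) = { 'x' }
  PREDICT(D → B D) = { '*', 'b', 'x' }
  PREDICT(D → b) = { 'b' }
For B:
  PREDICT(B → D) = { '*', 'b', 'x' }
  PREDICT(B → T T x) = { '*', 'b', 'x' }
For T:
  PREDICT(T → D T T) = { '*', 'b', 'x' }
  PREDICT(T → '*') = { '*' }
  PREDICT(T → '*' x) = { '*' }

Conflict found: Predict set conflict for D: { 'x' }
The grammar is NOT LL(1).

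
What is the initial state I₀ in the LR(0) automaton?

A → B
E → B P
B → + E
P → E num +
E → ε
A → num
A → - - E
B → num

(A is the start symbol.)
First, augment the grammar with A' → A
I₀ = CLOSURE({ [A' → . A] }):
  [A' → . A] has the dot before A: add [A → . B], [A → . num], [A → . - - E]
  [A → . B] has the dot before B: add [B → . + E], [B → . num]
No further items can be added.

I₀ = { [A → . - - E], [A → . B], [A → . num], [A' → . A], [B → . + E], [B → . num] }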